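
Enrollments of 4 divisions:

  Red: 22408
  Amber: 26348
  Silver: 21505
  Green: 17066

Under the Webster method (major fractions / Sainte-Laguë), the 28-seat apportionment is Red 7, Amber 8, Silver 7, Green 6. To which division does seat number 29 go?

Priority for the next seat is population ÷ (current seats + 0.5).
Priorities: Red 2987.733, Amber 3099.765, Silver 2867.333, Green 2625.538.
Highest priority: Amber.

Amber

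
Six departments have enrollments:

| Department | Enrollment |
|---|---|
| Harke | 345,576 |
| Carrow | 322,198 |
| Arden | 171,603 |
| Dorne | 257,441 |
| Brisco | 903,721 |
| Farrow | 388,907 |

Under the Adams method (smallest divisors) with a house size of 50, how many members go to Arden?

Standard divisor 2389446/50 ≈ 47788.92; standard quotas: Harke 7.231, Carrow 6.742, Arden 3.591, Dorne 5.387, Brisco 18.911, Farrow 8.138.
Rounding up gives 8, 7, 4, 6, 19, 9 = 53 seats, so the divisor must be adjusted.
With modified divisor 50800: modified quotas Harke 6.803, Carrow 6.342, Arden 3.378, Dorne 5.068, Brisco 17.790, Farrow 7.656.
Rounding up: Harke 7, Carrow 7, Arden 4, Dorne 6, Brisco 18, Farrow 8 (total 50).
Arden receives 4.

4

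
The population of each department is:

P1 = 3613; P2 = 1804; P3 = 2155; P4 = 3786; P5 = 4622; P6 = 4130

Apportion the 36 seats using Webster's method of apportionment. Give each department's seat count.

Standard divisor 20110/36 ≈ 558.611; standard quotas: P1 6.468, P2 3.229, P3 3.858, P4 6.778, P5 8.274, P6 7.393.
Rounding to the nearest integer gives 6, 3, 4, 7, 8, 7 = 35 seats, so the divisor must be adjusted.
With modified divisor 553: modified quotas P1 6.533, P2 3.262, P3 3.897, P4 6.846, P5 8.358, P6 7.468.
Rounding to the nearest integer: P1 7, P2 3, P3 4, P4 7, P5 8, P6 7 (total 36).

P1 7, P2 3, P3 4, P4 7, P5 8, P6 7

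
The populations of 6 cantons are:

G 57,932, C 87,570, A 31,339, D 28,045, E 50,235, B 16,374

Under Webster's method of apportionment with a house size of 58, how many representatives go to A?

7

Standard divisor 271495/58 ≈ 4680.948; standard quotas: G 12.376, C 18.708, A 6.695, D 5.991, E 10.732, B 3.498.
Rounding to the nearest integer gives G 12, C 19, A 7, D 6, E 11, B 3 — total 58, matching the house size, so no adjustment is needed.
A receives 7.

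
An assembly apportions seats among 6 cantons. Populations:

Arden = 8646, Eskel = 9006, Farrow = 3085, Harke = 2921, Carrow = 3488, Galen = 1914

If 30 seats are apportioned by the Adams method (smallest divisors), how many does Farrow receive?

3

Standard divisor 29060/30 ≈ 968.667; standard quotas: Arden 8.926, Eskel 9.297, Farrow 3.185, Harke 3.015, Carrow 3.601, Galen 1.976.
Rounding up gives 9, 10, 4, 4, 4, 2 = 33 seats, so the divisor must be adjusted.
With modified divisor 1050: modified quotas Arden 8.234, Eskel 8.577, Farrow 2.938, Harke 2.782, Carrow 3.322, Galen 1.823.
Rounding up: Arden 9, Eskel 9, Farrow 3, Harke 3, Carrow 4, Galen 2 (total 30).
Farrow receives 3.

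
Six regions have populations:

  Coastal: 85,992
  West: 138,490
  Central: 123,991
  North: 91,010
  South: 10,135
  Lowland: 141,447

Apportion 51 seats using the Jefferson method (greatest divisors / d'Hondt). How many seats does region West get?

12

Standard divisor 591065/51 ≈ 11589.51; standard quotas: Coastal 7.420, West 11.950, Central 10.699, North 7.853, South 0.874, Lowland 12.205.
Rounding down gives 7, 11, 10, 7, 0, 12 = 47 seats, so the divisor must be adjusted.
With modified divisor 10800: modified quotas Coastal 7.962, West 12.823, Central 11.481, North 8.427, South 0.938, Lowland 13.097.
Rounding down: Coastal 7, West 12, Central 11, North 8, South 0, Lowland 13 (total 51).
West receives 12.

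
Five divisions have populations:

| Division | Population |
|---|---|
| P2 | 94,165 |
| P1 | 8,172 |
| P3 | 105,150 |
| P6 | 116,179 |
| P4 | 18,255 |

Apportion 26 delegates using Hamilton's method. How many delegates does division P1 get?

1

Standard divisor: 341921 ÷ 26 ≈ 13150.808.
Standard quotas: P2 7.1604, P1 0.6214, P3 7.9957, P6 8.8344, P4 1.3881.
Lower quotas: P2 7, P1 0, P3 7, P6 8, P4 1 (sum 23, leaving 3 seats).
Remainders in descending order: P3 0.9957, P6 0.8344, P1 0.6214, P4 0.3881, P2 0.1604.
The surplus seats go to P3, P6, P1.
P1 receives 1.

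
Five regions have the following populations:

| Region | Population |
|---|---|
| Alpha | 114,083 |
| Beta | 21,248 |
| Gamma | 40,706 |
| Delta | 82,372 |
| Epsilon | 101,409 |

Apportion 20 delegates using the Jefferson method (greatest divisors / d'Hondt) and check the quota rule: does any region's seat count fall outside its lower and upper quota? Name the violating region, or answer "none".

Standard quotas: Alpha 6.341, Beta 1.181, Gamma 2.263, Delta 4.579, Epsilon 5.637.
Jefferson allocation: Alpha 6, Beta 1, Gamma 2, Delta 5, Epsilon 6.
Every allocation lies between the lower and upper quota.

none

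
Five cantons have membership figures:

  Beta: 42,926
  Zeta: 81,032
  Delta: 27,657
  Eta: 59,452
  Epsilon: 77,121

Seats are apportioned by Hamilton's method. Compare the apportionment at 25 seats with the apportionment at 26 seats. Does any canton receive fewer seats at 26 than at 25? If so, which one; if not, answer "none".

At 25 seats: Beta 4, Zeta 7, Delta 2, Eta 5, Epsilon 7.
At 26 seats: Beta 4, Zeta 7, Delta 3, Eta 5, Epsilon 7.
No canton's allocation decreased.

none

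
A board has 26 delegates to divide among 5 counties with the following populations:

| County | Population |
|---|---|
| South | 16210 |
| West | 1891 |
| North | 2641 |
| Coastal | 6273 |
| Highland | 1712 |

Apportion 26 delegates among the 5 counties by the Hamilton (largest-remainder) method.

The standard divisor is 28727/26 ≈ 1104.885.
Standard quotas: South 14.6712, West 1.7115, North 2.3903, Coastal 5.6775, Highland 1.5495.
Lower quotas: South 14, West 1, North 2, Coastal 5, Highland 1 (sum 23, leaving 3 seats).
Remainders in descending order: West 0.7115, Coastal 0.6775, South 0.6712, Highland 0.5495, North 0.3903.
Largest remainders: West, Coastal, South receive the extra seats.

South 15, West 2, North 2, Coastal 6, Highland 1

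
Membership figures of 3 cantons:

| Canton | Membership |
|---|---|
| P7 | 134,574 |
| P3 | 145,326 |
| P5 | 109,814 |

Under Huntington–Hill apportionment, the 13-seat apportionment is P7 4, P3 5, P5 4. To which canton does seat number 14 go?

Priority for the next seat is population ÷ (√(s·(s+1))).
Priorities: P7 30091.661, P3 26532.776, P5 24555.157.
Highest priority: P7.

P7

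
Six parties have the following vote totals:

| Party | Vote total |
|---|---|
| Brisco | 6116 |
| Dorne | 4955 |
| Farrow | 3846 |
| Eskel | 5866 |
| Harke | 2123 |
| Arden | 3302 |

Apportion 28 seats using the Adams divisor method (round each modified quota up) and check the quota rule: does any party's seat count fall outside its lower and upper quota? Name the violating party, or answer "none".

none

Standard quotas: Brisco 6.534, Dorne 5.294, Farrow 4.109, Eskel 6.267, Harke 2.268, Arden 3.528.
Adams allocation: Brisco 6, Dorne 5, Farrow 4, Eskel 6, Harke 3, Arden 4.
Every allocation lies between the lower and upper quota.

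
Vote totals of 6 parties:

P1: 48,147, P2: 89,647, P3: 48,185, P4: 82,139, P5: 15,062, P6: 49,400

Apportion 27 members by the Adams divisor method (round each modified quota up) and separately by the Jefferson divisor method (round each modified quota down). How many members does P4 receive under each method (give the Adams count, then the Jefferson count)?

Adams: P1 4, P2 7, P3 4, P4 6, P5 2, P6 4.
Jefferson: P1 4, P2 7, P3 4, P4 7, P5 1, P6 4.
P4 gets 6 under Adams and 7 under Jefferson.

6 and 7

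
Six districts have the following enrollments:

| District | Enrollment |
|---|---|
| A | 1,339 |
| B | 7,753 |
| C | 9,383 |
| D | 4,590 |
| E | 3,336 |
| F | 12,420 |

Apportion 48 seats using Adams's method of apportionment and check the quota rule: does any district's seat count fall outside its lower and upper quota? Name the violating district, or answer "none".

none

Standard quotas: A 1.656, B 9.586, C 11.602, D 5.675, E 4.125, F 15.357.
Adams allocation: A 2, B 10, C 11, D 6, E 4, F 15.
Every allocation lies between the lower and upper quota.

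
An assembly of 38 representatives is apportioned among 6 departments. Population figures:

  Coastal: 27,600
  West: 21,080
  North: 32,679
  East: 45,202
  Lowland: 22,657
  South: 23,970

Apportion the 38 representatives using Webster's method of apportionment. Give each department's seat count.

Coastal=6; West=5; North=7; East=10; Lowland=5; South=5

Standard divisor 173188/38 ≈ 4557.579; standard quotas: Coastal 6.056, West 4.625, North 7.170, East 9.918, Lowland 4.971, South 5.259.
Rounding to the nearest integer gives Coastal 6, West 5, North 7, East 10, Lowland 5, South 5 — total 38, matching the house size, so no adjustment is needed.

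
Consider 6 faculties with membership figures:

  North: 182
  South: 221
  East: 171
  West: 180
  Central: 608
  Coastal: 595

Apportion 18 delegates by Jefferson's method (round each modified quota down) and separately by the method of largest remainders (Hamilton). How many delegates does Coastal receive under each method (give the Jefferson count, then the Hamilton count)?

Jefferson: North 2, South 2, East 1, West 1, Central 6, Coastal 6.
Hamilton: North 2, South 2, East 1, West 2, Central 6, Coastal 5.
Coastal gets 6 under Jefferson and 5 under Hamilton.

6 and 5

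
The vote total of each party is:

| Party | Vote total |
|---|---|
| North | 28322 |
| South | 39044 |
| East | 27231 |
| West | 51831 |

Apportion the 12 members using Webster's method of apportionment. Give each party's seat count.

North=2, South=3, East=2, West=5

Standard divisor 146428/12 ≈ 12202.333; standard quotas: North 2.321, South 3.200, East 2.232, West 4.248.
Rounding to the nearest integer gives 2, 3, 2, 4 = 11 seats, so the divisor must be adjusted.
With modified divisor 11423: modified quotas North 2.479, South 3.418, East 2.384, West 4.537.
Rounding to the nearest integer: North 2, South 3, East 2, West 5 (total 12).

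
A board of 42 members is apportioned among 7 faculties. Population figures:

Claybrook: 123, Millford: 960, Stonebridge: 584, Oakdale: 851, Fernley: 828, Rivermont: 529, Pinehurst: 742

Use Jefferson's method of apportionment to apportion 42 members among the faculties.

Standard divisor 4617/42 ≈ 109.929; standard quotas: Claybrook 1.119, Millford 8.733, Stonebridge 5.313, Oakdale 7.741, Fernley 7.532, Rivermont 4.812, Pinehurst 6.750.
Rounding down gives 1, 8, 5, 7, 7, 4, 6 = 38 seats, so the divisor must be adjusted.
With modified divisor 105: modified quotas Claybrook 1.171, Millford 9.143, Stonebridge 5.562, Oakdale 8.105, Fernley 7.886, Rivermont 5.038, Pinehurst 7.067.
Rounding down: Claybrook 1, Millford 9, Stonebridge 5, Oakdale 8, Fernley 7, Rivermont 5, Pinehurst 7 (total 42).

Claybrook=1; Millford=9; Stonebridge=5; Oakdale=8; Fernley=7; Rivermont=5; Pinehurst=7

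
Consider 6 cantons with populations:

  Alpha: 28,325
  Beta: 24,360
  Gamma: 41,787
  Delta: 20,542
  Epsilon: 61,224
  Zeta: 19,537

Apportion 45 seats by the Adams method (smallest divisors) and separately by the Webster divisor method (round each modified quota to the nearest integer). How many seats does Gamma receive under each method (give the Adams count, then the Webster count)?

Adams: Alpha 7, Beta 6, Gamma 9, Delta 5, Epsilon 13, Zeta 5.
Webster: Alpha 6, Beta 6, Gamma 10, Delta 5, Epsilon 14, Zeta 4.
Gamma gets 9 under Adams and 10 under Webster.

9 and 10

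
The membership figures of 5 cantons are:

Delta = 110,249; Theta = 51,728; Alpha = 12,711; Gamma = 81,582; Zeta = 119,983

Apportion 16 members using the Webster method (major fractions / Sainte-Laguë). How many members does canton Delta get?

Standard divisor 376253/16 ≈ 23515.812; standard quotas: Delta 4.688, Theta 2.200, Alpha 0.541, Gamma 3.469, Zeta 5.102.
Rounding to the nearest integer gives Delta 5, Theta 2, Alpha 1, Gamma 3, Zeta 5 — total 16, matching the house size, so no adjustment is needed.
Delta receives 5.

5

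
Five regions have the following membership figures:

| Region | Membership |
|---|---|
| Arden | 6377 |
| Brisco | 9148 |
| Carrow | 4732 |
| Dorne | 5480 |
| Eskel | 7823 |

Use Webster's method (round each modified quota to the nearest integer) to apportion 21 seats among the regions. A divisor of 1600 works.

Arden 4; Brisco 6; Carrow 3; Dorne 3; Eskel 5

With modified divisor 1600: modified quotas Arden 3.986, Brisco 5.718, Carrow 2.958, Dorne 3.425, Eskel 4.889.
Rounding to the nearest integer: Arden 4, Brisco 6, Carrow 3, Dorne 3, Eskel 5 (total 21).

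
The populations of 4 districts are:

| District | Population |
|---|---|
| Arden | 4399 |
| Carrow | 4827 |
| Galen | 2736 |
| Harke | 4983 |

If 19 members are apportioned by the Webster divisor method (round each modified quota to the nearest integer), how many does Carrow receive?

Standard divisor 16945/19 ≈ 891.842; standard quotas: Arden 4.932, Carrow 5.412, Galen 3.068, Harke 5.587.
Rounding to the nearest integer gives Arden 5, Carrow 5, Galen 3, Harke 6 — total 19, matching the house size, so no adjustment is needed.
Carrow receives 5.

5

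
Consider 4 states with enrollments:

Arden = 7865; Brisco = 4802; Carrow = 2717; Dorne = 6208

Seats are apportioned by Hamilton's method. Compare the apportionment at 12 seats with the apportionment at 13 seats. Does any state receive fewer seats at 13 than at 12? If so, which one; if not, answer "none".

At 12 seats: Arden 4, Brisco 3, Carrow 2, Dorne 3.
At 13 seats: Arden 5, Brisco 3, Carrow 1, Dorne 4.
Carrow drops from 2 to 1.

Carrow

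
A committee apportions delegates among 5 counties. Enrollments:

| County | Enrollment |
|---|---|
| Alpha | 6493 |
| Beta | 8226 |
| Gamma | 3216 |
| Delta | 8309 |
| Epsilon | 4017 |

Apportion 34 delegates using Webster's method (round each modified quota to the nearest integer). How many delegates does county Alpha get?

7

Standard divisor 30261/34 ≈ 890.029; standard quotas: Alpha 7.295, Beta 9.242, Gamma 3.613, Delta 9.336, Epsilon 4.513.
Rounding to the nearest integer gives Alpha 7, Beta 9, Gamma 4, Delta 9, Epsilon 5 — total 34, matching the house size, so no adjustment is needed.
Alpha receives 7.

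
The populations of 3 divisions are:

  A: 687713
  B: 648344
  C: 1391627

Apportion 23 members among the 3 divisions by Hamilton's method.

Standard divisor: 2727684 ÷ 23 ≈ 118594.957.
Standard quotas: A 5.7988, B 5.4669, C 11.7343.
Lower quotas: A 5, B 5, C 11 (sum 21, leaving 2 seats).
Remainders in descending order: A 0.7988, C 0.7343, B 0.4669.
Largest remainders: A, C receive the extra seats.

A=6, B=5, C=12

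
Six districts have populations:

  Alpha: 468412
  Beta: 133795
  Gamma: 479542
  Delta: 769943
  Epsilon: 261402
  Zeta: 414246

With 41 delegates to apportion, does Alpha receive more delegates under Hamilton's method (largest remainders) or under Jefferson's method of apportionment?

Hamilton

Hamilton: Alpha 8, Beta 2, Gamma 8, Delta 12, Epsilon 4, Zeta 7.
Jefferson: Alpha 7, Beta 2, Gamma 8, Delta 13, Epsilon 4, Zeta 7.
Alpha gets 8 under Hamilton and 7 under Jefferson.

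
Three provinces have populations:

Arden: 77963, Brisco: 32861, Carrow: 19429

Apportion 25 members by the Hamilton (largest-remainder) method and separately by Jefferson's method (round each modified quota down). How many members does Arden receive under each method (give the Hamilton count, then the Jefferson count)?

15 and 16

Hamilton: Arden 15, Brisco 6, Carrow 4.
Jefferson: Arden 16, Brisco 6, Carrow 3.
Arden gets 15 under Hamilton and 16 under Jefferson.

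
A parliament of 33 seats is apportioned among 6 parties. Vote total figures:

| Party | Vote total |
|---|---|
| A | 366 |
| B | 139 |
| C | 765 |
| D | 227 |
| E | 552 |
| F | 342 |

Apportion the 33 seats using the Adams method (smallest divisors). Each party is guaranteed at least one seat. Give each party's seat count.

A=5, B=2, C=10, D=3, E=8, F=5

Standard divisor 2391/33 ≈ 72.455; standard quotas: A 5.051, B 1.918, C 10.558, D 3.133, E 7.619, F 4.720.
Rounding up gives 6, 2, 11, 4, 8, 5 = 36 seats, so the divisor must be adjusted.
With modified divisor 78: modified quotas A 4.692, B 1.782, C 9.808, D 2.910, E 7.077, F 4.385.
Rounding up: A 5, B 2, C 10, D 3, E 8, F 5 (total 33).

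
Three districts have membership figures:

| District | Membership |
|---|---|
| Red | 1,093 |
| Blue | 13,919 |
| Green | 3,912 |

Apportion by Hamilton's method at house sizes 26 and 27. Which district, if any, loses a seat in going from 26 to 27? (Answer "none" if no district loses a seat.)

At 26 seats: Red 2, Blue 19, Green 5.
At 27 seats: Red 1, Blue 20, Green 6.
Red drops from 2 to 1.

Red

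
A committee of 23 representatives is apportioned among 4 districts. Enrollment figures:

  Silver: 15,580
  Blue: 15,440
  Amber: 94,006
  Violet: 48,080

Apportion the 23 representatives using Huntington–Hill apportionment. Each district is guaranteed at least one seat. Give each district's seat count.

With divisor 7473: modified quotas Silver 2.085, Blue 2.066, Amber 12.579, Violet 6.434.
Geometric-mean thresholds: Silver √(2·3)=2.449, Blue √(2·3)=2.449, Amber √(12·13)=12.490, Violet √(6·7)=6.481.
Each quota rounded against its threshold gives Silver 2, Blue 2, Amber 13, Violet 6 (total 23).

Silver 2, Blue 2, Amber 13, Violet 6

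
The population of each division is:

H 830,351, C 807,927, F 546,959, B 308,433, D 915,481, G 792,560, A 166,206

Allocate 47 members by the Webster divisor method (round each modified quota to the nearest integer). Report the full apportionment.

H=9, C=9, F=6, B=3, D=10, G=8, A=2

Standard divisor 4367917/47 ≈ 92934.404; standard quotas: H 8.935, C 8.694, F 5.885, B 3.319, D 9.851, G 8.528, A 1.788.
Rounding to the nearest integer gives 9, 9, 6, 3, 10, 9, 2 = 48 seats, so the divisor must be adjusted.
With modified divisor 94100: modified quotas H 8.824, C 8.586, F 5.813, B 3.278, D 9.729, G 8.423, A 1.766.
Rounding to the nearest integer: H 9, C 9, F 6, B 3, D 10, G 8, A 2 (total 47).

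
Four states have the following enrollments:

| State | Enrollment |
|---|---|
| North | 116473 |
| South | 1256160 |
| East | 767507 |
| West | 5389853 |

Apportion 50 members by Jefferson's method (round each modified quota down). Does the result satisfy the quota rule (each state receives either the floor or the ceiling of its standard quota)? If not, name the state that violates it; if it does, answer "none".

West

Standard quotas: North 0.773, South 8.341, East 5.096, West 35.789.
Jefferson allocation: North 0, South 8, East 5, West 37.
West has quota 35.789 (lower 35, upper 36) but receives 37 — outside the quota interval.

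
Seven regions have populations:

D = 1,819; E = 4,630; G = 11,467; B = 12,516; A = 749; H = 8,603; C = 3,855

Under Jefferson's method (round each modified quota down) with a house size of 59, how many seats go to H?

12

Standard divisor 43639/59 ≈ 739.644; standard quotas: D 2.459, E 6.260, G 15.503, B 16.922, A 1.013, H 11.631, C 5.212.
Rounding down gives 2, 6, 15, 16, 1, 11, 5 = 56 seats, so the divisor must be adjusted.
With modified divisor 700: modified quotas D 2.599, E 6.614, G 16.381, B 17.880, A 1.070, H 12.290, C 5.507.
Rounding down: D 2, E 6, G 16, B 17, A 1, H 12, C 5 (total 59).
H receives 12.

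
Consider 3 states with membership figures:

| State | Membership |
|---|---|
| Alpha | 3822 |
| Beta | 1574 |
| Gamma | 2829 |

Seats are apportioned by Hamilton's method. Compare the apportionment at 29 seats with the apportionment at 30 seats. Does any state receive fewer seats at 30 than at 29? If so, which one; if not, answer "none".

At 29 seats: Alpha 13, Beta 6, Gamma 10.
At 30 seats: Alpha 14, Beta 6, Gamma 10.
No state's allocation decreased.

none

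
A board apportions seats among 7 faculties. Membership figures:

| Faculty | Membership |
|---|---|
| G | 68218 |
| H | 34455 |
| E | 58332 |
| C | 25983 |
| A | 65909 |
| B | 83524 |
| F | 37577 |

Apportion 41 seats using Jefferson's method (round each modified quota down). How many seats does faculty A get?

7

Standard divisor 373998/41 ≈ 9121.902; standard quotas: G 7.478, H 3.777, E 6.395, C 2.848, A 7.225, B 9.156, F 4.119.
Rounding down gives 7, 3, 6, 2, 7, 9, 4 = 38 seats, so the divisor must be adjusted.
With modified divisor 8400: modified quotas G 8.121, H 4.102, E 6.944, C 3.093, A 7.846, B 9.943, F 4.473.
Rounding down: G 8, H 4, E 6, C 3, A 7, B 9, F 4 (total 41).
A receives 7.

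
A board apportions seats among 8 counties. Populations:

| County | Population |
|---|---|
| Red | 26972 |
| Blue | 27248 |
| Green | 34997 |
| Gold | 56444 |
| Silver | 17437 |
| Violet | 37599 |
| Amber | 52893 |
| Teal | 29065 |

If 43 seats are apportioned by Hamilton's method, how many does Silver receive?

3

Standard divisor: 282655 ÷ 43 ≈ 6573.372.
Standard quotas: Red 4.1032, Blue 4.1452, Green 5.3241, Gold 8.5868, Silver 2.6527, Violet 5.7199, Amber 8.0466, Teal 4.4216.
Lower quotas: Red 4, Blue 4, Green 5, Gold 8, Silver 2, Violet 5, Amber 8, Teal 4 (sum 40, leaving 3 seats).
Remainders in descending order: Violet 0.7199, Silver 0.6527, Gold 0.5868, Teal 0.4216, Green 0.3241, Blue 0.1452, Red 0.1032, Amber 0.0466.
The surplus seats go to Violet, Silver, Gold.
Silver receives 3.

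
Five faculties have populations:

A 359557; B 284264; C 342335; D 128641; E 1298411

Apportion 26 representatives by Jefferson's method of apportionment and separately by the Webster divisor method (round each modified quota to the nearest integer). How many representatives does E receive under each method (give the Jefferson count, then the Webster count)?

15 and 14

Jefferson: A 4, B 3, C 3, D 1, E 15.
Webster: A 4, B 3, C 4, D 1, E 14.
E gets 15 under Jefferson and 14 under Webster.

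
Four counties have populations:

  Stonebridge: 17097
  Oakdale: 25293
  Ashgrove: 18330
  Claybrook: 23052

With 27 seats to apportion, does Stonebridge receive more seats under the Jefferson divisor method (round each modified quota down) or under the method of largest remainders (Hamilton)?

Hamilton

Jefferson: Stonebridge 5, Oakdale 8, Ashgrove 6, Claybrook 8.
Hamilton: Stonebridge 6, Oakdale 8, Ashgrove 6, Claybrook 7.
Stonebridge gets 5 under Jefferson and 6 under Hamilton.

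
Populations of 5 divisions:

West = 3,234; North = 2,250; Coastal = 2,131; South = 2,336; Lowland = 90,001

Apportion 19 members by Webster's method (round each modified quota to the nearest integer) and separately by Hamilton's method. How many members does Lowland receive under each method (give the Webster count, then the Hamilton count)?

Webster: West 1, North 0, Coastal 0, South 0, Lowland 18.
Hamilton: West 1, North 0, Coastal 0, South 1, Lowland 17.
Lowland gets 18 under Webster and 17 under Hamilton.

18 and 17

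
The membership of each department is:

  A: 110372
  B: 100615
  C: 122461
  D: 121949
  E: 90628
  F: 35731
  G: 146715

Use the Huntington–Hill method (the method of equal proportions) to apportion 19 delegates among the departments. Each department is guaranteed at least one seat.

A: 3, B: 3, C: 3, D: 3, E: 2, F: 1, G: 4

With divisor 39037: modified quotas A 2.827, B 2.577, C 3.137, D 3.124, E 2.322, F 0.915, G 3.758.
Geometric-mean thresholds: A √(2·3)=2.449, B √(2·3)=2.449, C √(3·4)=3.464, D √(3·4)=3.464, E √(2·3)=2.449, F (min 1), G √(3·4)=3.464.
Each quota rounded against its threshold gives A 3, B 3, C 3, D 3, E 2, F 1, G 4 (total 19).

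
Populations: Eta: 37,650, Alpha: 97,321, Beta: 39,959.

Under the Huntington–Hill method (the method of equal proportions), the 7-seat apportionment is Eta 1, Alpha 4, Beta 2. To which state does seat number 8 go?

Eta

Priority for the next seat is population ÷ (√(s·(s+1))).
Priorities: Eta 26622.570, Alpha 21761.637, Beta 16313.193.
Highest priority: Eta.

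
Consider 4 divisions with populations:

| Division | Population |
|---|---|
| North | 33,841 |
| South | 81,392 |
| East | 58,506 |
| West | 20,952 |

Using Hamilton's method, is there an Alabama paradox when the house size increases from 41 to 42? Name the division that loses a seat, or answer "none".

West

At 41 seats: North 7, South 17, East 12, West 5.
At 42 seats: North 7, South 18, East 13, West 4.
West drops from 5 to 4.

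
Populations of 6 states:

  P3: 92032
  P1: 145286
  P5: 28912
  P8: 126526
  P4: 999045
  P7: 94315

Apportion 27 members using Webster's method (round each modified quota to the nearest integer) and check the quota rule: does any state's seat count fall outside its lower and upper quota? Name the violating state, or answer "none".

P4

Standard quotas: P3 1.672, P1 2.640, P5 0.525, P8 2.299, P4 18.151, P7 1.714.
Webster allocation: P3 2, P1 3, P5 1, P8 2, P4 17, P7 2.
P4 has quota 18.151 (lower 18, upper 19) but receives 17 — outside the quota interval.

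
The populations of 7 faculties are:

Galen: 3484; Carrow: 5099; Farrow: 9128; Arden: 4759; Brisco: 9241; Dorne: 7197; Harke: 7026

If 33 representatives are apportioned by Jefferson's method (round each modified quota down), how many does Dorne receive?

Standard divisor 45934/33 ≈ 1391.939; standard quotas: Galen 2.503, Carrow 3.663, Farrow 6.558, Arden 3.419, Brisco 6.639, Dorne 5.170, Harke 5.048.
Rounding down gives 2, 3, 6, 3, 6, 5, 5 = 30 seats, so the divisor must be adjusted.
With modified divisor 1240: modified quotas Galen 2.810, Carrow 4.112, Farrow 7.361, Arden 3.838, Brisco 7.452, Dorne 5.804, Harke 5.666.
Rounding down: Galen 2, Carrow 4, Farrow 7, Arden 3, Brisco 7, Dorne 5, Harke 5 (total 33).
Dorne receives 5.

5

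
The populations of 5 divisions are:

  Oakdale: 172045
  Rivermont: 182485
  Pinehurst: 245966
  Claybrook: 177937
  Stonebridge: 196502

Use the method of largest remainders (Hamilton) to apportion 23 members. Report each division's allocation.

Oakdale 4, Rivermont 4, Pinehurst 6, Claybrook 4, Stonebridge 5

The standard divisor is 974935/23 ≈ 42388.478.
Standard quotas: Oakdale 4.0588, Rivermont 4.3051, Pinehurst 5.8027, Claybrook 4.1978, Stonebridge 4.6357.
Lower quotas: Oakdale 4, Rivermont 4, Pinehurst 5, Claybrook 4, Stonebridge 4 (sum 21, leaving 2 seats).
Remainders in descending order: Pinehurst 0.8027, Stonebridge 0.6357, Rivermont 0.3051, Claybrook 0.1978, Oakdale 0.0588.
Largest remainders: Pinehurst, Stonebridge receive the extra seats.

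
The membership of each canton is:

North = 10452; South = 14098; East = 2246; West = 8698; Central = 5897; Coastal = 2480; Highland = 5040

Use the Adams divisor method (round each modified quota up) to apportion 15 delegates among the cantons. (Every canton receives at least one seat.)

Standard divisor 48911/15 ≈ 3260.733; standard quotas: North 3.205, South 4.324, East 0.689, West 2.667, Central 1.808, Coastal 0.761, Highland 1.546.
Rounding up gives 4, 5, 1, 3, 2, 1, 2 = 18 seats, so the divisor must be adjusted.
With modified divisor 4500: modified quotas North 2.323, South 3.133, East 0.499, West 1.933, Central 1.310, Coastal 0.551, Highland 1.120.
Rounding up: North 3, South 4, East 1, West 2, Central 2, Coastal 1, Highland 2 (total 15).

North 3, South 4, East 1, West 2, Central 2, Coastal 1, Highland 2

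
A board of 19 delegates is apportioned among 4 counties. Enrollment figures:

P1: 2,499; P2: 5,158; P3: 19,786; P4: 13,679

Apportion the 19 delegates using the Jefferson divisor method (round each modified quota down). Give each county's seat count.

Standard divisor 41122/19 ≈ 2164.316; standard quotas: P1 1.155, P2 2.383, P3 9.142, P4 6.320.
Rounding down gives 1, 2, 9, 6 = 18 seats, so the divisor must be adjusted.
With modified divisor 1970: modified quotas P1 1.269, P2 2.618, P3 10.044, P4 6.944.
Rounding down: P1 1, P2 2, P3 10, P4 6 (total 19).

P1: 1, P2: 2, P3: 10, P4: 6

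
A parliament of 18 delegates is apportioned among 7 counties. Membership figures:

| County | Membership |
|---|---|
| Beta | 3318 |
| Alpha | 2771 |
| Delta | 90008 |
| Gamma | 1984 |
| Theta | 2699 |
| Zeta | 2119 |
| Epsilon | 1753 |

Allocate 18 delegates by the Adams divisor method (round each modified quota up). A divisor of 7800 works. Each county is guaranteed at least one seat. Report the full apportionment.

Beta: 1, Alpha: 1, Delta: 12, Gamma: 1, Theta: 1, Zeta: 1, Epsilon: 1

With modified divisor 7800: modified quotas Beta 0.425, Alpha 0.355, Delta 11.539, Gamma 0.254, Theta 0.346, Zeta 0.272, Epsilon 0.225.
Rounding up: Beta 1, Alpha 1, Delta 12, Gamma 1, Theta 1, Zeta 1, Epsilon 1 (total 18).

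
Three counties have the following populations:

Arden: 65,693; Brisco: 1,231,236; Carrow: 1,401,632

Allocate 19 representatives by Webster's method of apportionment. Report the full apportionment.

Standard divisor 2698561/19 ≈ 142029.526; standard quotas: Arden 0.463, Brisco 8.669, Carrow 9.869.
Rounding to the nearest integer gives Arden 0, Brisco 9, Carrow 10 — total 19, matching the house size, so no adjustment is needed.

Arden: 0; Brisco: 9; Carrow: 10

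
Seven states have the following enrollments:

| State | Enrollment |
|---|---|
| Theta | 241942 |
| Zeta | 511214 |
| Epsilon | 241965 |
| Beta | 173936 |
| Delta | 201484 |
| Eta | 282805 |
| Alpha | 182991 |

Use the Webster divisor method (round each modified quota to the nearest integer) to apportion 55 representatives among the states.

Standard divisor 1836337/55 ≈ 33387.945; standard quotas: Theta 7.246, Zeta 15.311, Epsilon 7.247, Beta 5.210, Delta 6.035, Eta 8.470, Alpha 5.481.
Rounding to the nearest integer gives 7, 15, 7, 5, 6, 8, 5 = 53 seats, so the divisor must be adjusted.
With modified divisor 33100: modified quotas Theta 7.309, Zeta 15.445, Epsilon 7.310, Beta 5.255, Delta 6.087, Eta 8.544, Alpha 5.528.
Rounding to the nearest integer: Theta 7, Zeta 15, Epsilon 7, Beta 5, Delta 6, Eta 9, Alpha 6 (total 55).

Theta 7, Zeta 15, Epsilon 7, Beta 5, Delta 6, Eta 9, Alpha 6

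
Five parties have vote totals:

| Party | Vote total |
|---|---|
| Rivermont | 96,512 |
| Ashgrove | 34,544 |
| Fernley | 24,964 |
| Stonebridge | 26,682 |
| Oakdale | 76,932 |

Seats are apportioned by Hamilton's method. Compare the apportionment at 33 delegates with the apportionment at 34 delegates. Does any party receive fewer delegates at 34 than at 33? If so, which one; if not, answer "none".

At 33 seats: Rivermont 12, Ashgrove 4, Fernley 3, Stonebridge 4, Oakdale 10.
At 34 seats: Rivermont 13, Ashgrove 5, Fernley 3, Stonebridge 3, Oakdale 10.
Stonebridge drops from 4 to 3.

Stonebridge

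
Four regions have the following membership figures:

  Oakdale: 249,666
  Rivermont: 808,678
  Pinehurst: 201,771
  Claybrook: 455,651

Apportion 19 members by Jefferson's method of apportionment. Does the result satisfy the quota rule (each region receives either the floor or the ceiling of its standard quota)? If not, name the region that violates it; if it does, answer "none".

none

Standard quotas: Oakdale 2.765, Rivermont 8.955, Pinehurst 2.234, Claybrook 5.046.
Jefferson allocation: Oakdale 3, Rivermont 9, Pinehurst 2, Claybrook 5.
Every allocation lies between the lower and upper quota.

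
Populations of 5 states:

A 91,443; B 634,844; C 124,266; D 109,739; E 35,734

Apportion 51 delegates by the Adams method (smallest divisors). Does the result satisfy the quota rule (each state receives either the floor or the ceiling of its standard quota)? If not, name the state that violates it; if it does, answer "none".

B

Standard quotas: A 4.682, B 32.506, C 6.363, D 5.619, E 1.830.
Adams allocation: A 5, B 31, C 7, D 6, E 2.
B has quota 32.506 (lower 32, upper 33) but receives 31 — outside the quota interval.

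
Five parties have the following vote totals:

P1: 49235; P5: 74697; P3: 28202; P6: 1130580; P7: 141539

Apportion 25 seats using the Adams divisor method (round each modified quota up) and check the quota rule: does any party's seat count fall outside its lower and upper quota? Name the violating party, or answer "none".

P6

Standard quotas: P1 0.864, P5 1.311, P3 0.495, P6 19.845, P7 2.484.
Adams allocation: P1 1, P5 2, P3 1, P6 18, P7 3.
P6 has quota 19.845 (lower 19, upper 20) but receives 18 — outside the quota interval.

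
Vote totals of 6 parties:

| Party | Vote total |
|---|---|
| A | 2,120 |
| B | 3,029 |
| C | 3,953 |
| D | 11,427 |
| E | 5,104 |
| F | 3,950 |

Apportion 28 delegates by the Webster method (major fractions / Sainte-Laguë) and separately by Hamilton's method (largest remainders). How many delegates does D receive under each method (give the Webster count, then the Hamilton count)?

10 and 11

Webster: A 2, B 3, C 4, D 10, E 5, F 4.
Hamilton: A 2, B 3, C 4, D 11, E 5, F 3.
D gets 10 under Webster and 11 under Hamilton.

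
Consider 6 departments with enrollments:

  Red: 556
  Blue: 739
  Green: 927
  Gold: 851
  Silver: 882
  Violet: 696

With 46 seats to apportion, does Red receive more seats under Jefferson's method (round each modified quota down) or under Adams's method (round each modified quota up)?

Adams

Jefferson: Red 5, Blue 7, Green 9, Gold 9, Silver 9, Violet 7.
Adams: Red 6, Blue 7, Green 9, Gold 8, Silver 9, Violet 7.
Red gets 5 under Jefferson and 6 under Adams.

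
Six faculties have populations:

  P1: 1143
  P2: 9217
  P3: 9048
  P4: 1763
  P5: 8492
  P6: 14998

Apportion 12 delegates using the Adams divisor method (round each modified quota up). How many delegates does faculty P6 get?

Standard divisor 44661/12 ≈ 3721.75; standard quotas: P1 0.307, P2 2.477, P3 2.431, P4 0.474, P5 2.282, P6 4.030.
Rounding up gives 1, 3, 3, 1, 3, 5 = 16 seats, so the divisor must be adjusted.
With modified divisor 4800: modified quotas P1 0.238, P2 1.920, P3 1.885, P4 0.367, P5 1.769, P6 3.125.
Rounding up: P1 1, P2 2, P3 2, P4 1, P5 2, P6 4 (total 12).
P6 receives 4.

4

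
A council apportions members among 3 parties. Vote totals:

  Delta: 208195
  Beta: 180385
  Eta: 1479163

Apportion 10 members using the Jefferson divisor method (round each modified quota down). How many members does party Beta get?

1

Standard divisor 1867743/10 ≈ 186774.3; standard quotas: Delta 1.115, Beta 0.966, Eta 7.920.
Rounding down gives 1, 0, 7 = 8 seats, so the divisor must be adjusted.
With modified divisor 172400: modified quotas Delta 1.208, Beta 1.046, Eta 8.580.
Rounding down: Delta 1, Beta 1, Eta 8 (total 10).
Beta receives 1.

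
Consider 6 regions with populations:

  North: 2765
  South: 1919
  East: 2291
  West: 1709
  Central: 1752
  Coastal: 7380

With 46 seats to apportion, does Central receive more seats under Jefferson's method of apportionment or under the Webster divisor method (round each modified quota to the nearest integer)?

Jefferson: North 7, South 5, East 6, West 4, Central 4, Coastal 20.
Webster: North 7, South 5, East 6, West 4, Central 5, Coastal 19.
Central gets 4 under Jefferson and 5 under Webster.

Webster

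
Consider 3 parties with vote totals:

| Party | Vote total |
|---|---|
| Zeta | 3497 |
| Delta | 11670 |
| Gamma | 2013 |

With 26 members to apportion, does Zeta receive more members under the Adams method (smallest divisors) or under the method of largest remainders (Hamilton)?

Adams

Adams: Zeta 6, Delta 17, Gamma 3.
Hamilton: Zeta 5, Delta 18, Gamma 3.
Zeta gets 6 under Adams and 5 under Hamilton.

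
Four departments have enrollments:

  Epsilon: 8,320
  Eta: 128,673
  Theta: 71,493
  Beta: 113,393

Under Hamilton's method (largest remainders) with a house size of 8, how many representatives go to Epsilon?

0

Total 321879; standard divisor 321879/8 ≈ 40234.875.
Standard quotas: Epsilon 0.2068, Eta 3.1980, Theta 1.7769, Beta 2.8183.
Lower quotas: Epsilon 0, Eta 3, Theta 1, Beta 2 (sum 6, leaving 2 seats).
Remainders in descending order: Beta 0.8183, Theta 0.7769, Epsilon 0.2068, Eta 0.1980.
Largest remainders: Beta, Theta receive the extra seats.
Epsilon receives 0.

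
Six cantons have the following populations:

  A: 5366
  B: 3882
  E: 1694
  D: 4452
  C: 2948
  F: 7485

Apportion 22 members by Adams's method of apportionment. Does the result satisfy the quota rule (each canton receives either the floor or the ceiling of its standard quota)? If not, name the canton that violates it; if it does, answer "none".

none

Standard quotas: A 4.571, B 3.307, E 1.443, D 3.792, C 2.511, F 6.376.
Adams allocation: A 4, B 3, E 2, D 4, C 3, F 6.
Every allocation lies between the lower and upper quota.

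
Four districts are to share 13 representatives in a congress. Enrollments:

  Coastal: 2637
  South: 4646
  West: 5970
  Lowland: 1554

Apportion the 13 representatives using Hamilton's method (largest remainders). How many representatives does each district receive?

Coastal=2, South=4, West=5, Lowland=2

The standard divisor is 14807/13 = 1139.
Standard quotas: Coastal 2.3152, South 4.0790, West 5.2414, Lowland 1.3644.
Lower quotas: Coastal 2, South 4, West 5, Lowland 1 (sum 12, leaving 1 seat).
Remainders in descending order: Lowland 0.3644, Coastal 0.3152, West 0.2414, South 0.0790.
Largest remainder: Lowland receives the extra seat.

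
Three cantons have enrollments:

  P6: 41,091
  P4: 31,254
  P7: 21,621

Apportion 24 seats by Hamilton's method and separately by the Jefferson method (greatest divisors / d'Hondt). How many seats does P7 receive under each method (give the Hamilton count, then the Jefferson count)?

6 and 5

Hamilton: P6 10, P4 8, P7 6.
Jefferson: P6 11, P4 8, P7 5.
P7 gets 6 under Hamilton and 5 under Jefferson.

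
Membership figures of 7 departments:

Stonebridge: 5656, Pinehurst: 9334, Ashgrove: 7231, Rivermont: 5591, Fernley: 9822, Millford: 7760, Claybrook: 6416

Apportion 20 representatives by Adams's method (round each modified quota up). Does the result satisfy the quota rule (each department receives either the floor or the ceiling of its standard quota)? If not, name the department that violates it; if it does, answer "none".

Standard quotas: Stonebridge 2.183, Pinehurst 3.603, Ashgrove 2.791, Rivermont 2.158, Fernley 3.792, Millford 2.996, Claybrook 2.477.
Adams allocation: Stonebridge 2, Pinehurst 3, Ashgrove 3, Rivermont 2, Fernley 4, Millford 3, Claybrook 3.
Every allocation lies between the lower and upper quota.

none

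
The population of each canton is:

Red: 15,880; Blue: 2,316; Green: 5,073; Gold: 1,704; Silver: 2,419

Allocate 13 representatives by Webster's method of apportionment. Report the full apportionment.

Standard divisor 27392/13 ≈ 2107.077; standard quotas: Red 7.537, Blue 1.099, Green 2.408, Gold 0.809, Silver 1.148.
Rounding to the nearest integer gives Red 8, Blue 1, Green 2, Gold 1, Silver 1 — total 13, matching the house size, so no adjustment is needed.

Red: 8, Blue: 1, Green: 2, Gold: 1, Silver: 1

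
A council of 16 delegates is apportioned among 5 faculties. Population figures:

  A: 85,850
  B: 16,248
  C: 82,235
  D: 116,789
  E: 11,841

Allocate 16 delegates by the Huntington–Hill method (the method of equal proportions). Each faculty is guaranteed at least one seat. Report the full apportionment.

A 4, B 1, C 4, D 6, E 1

With divisor 20260: modified quotas A 4.237, B 0.802, C 4.059, D 5.765, E 0.584.
Geometric-mean thresholds: A √(4·5)=4.472, B (min 1), C √(4·5)=4.472, D √(5·6)=5.477, E (min 1).
Each quota rounded against its threshold gives A 4, B 1, C 4, D 6, E 1 (total 16).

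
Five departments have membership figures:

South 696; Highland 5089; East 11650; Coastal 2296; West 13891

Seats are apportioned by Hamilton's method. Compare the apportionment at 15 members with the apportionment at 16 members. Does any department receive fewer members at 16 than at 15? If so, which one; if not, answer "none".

At 15 seats: South 1, Highland 2, East 5, Coastal 1, West 6.
At 16 seats: South 0, Highland 2, East 6, Coastal 1, West 7.
South drops from 1 to 0.

South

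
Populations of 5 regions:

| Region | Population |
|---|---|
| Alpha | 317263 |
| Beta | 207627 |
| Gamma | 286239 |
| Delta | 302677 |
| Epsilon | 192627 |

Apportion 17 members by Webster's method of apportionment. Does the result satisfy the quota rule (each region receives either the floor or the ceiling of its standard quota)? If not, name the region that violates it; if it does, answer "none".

Standard quotas: Alpha 4.128, Beta 2.702, Gamma 3.725, Delta 3.939, Epsilon 2.507.
Webster allocation: Alpha 4, Beta 3, Gamma 4, Delta 4, Epsilon 2.
Every allocation lies between the lower and upper quota.

none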